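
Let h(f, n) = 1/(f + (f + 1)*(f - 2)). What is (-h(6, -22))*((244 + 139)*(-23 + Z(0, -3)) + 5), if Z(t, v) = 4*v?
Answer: 6700/17 ≈ 394.12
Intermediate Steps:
h(f, n) = 1/(f + (1 + f)*(-2 + f))
(-h(6, -22))*((244 + 139)*(-23 + Z(0, -3)) + 5) = (-1/(-2 + 6²))*((244 + 139)*(-23 + 4*(-3)) + 5) = (-1/(-2 + 36))*(383*(-23 - 12) + 5) = (-1/34)*(383*(-35) + 5) = (-1*1/34)*(-13405 + 5) = -1/34*(-13400) = 6700/17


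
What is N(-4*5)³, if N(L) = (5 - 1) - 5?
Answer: -1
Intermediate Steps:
N(L) = -1 (N(L) = 4 - 5 = -1)
N(-4*5)³ = (-1)³ = -1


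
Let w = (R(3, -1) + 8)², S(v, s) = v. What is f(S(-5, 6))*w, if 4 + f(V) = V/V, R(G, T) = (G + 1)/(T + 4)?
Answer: -784/3 ≈ -261.33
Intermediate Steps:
R(G, T) = (1 + G)/(4 + T)
f(V) = -3 (f(V) = -4 + V/V = -4 + 1 = -3)
w = 784/9 (w = ((1 + 3)/(4 - 1) + 8)² = (4/3 + 8)² = (28/3)² = 784/9 ≈ 87.111)
f(S(-5, 6))*w = -3*784/9 = -784/3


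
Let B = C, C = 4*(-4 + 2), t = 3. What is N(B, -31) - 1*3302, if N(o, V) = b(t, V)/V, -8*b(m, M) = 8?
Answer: -102361/31 ≈ -3302.0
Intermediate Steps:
C = -8 (C = 4*(-2) = -8)
b(m, M) = -1 (b(m, M) = -⅛*8 = -1)
B = -8
N(o, V) = -1/V
N(B, -31) - 1*3302 = -1/(-31) - 1*3302 = -1*(-1/31) - 3302 = 1/31 - 3302 = -102361/31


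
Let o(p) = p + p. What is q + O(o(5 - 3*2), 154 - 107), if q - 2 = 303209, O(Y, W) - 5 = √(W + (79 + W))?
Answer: 303216 + √173 ≈ 3.0323e+5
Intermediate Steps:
o(p) = 2*p
O(Y, W) = 5 + √(79 + 2*W) (O(Y, W) = 5 + √(W + (79 + W)) = 5 + √(79 + 2*W))
q = 303211 (q = 2 + 303209 = 303211)
q + O(o(5 - 3*2), 154 - 107) = 303211 + (5 + √(79 + 2*(154 - 107))) = 303211 + (5 + √(79 + 2*47)) = 303211 + (5 + √(79 + 94)) = 303211 + (5 + √173) = 303216 + √173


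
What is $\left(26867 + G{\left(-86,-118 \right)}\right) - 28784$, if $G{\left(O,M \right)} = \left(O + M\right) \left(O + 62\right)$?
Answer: $2979$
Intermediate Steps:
$G{\left(O,M \right)} = \left(62 + O\right) \left(M + O\right)$ ($G{\left(O,M \right)} = \left(M + O\right) \left(62 + O\right) = \left(62 + O\right) \left(M + O\right)$)
$\left(26867 + G{\left(-86,-118 \right)}\right) - 28784 = \left(26867 + \left(\left(-86\right)^{2} + 62 \left(-118\right) + 62 \left(-86\right) - -10148\right)\right) - 28784 = \left(26867 + \left(7396 - 7316 - 5332 + 10148\right)\right) - 28784 = \left(26867 + 4896\right) - 28784 = 31763 - 28784 = 2979$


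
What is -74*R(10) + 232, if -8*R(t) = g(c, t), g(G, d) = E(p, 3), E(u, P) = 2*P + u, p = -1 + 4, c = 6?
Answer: 1261/4 ≈ 315.25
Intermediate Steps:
p = 3
E(u, P) = u + 2*P
g(G, d) = 9 (g(G, d) = 3 + 2*3 = 3 + 6 = 9)
R(t) = -9/8 (R(t) = -⅛*9 = -9/8)
-74*R(10) + 232 = -74*(-9/8) + 232 = 333/4 + 232 = 1261/4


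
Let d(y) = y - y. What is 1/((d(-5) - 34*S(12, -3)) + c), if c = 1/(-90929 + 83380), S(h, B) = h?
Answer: -7549/3079993 ≈ -0.0024510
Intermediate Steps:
d(y) = 0
c = -1/7549 (c = 1/(-7549) = -1/7549 ≈ -0.00013247)
1/((d(-5) - 34*S(12, -3)) + c) = 1/((0 - 34*12) - 1/7549) = 1/((0 - 408) - 1/7549) = 1/(-408 - 1/7549) = 1/(-3079993/7549) = -7549/3079993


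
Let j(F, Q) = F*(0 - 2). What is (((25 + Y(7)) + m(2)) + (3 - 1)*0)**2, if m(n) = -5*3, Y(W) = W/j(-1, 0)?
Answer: 729/4 ≈ 182.25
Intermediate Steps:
j(F, Q) = -2*F (j(F, Q) = F*(-2) = -2*F)
Y(W) = W/2 (Y(W) = W/((-2*(-1))) = W/2)
m(n) = -15
(((25 + Y(7)) + m(2)) + (3 - 1)*0)**2 = (((25 + (1/2)*7) - 15) + (3 - 1)*0)**2 = (((25 + 7/2) - 15) + 2*0)**2 = ((57/2 - 15) + 0)**2 = (27/2 + 0)**2 = (27/2)**2 = 729/4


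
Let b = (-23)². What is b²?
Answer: 279841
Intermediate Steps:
b = 529
b² = 529² = 279841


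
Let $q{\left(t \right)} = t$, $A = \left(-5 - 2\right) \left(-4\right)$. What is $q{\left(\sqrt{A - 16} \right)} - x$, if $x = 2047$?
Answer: $-2047 + 2 \sqrt{3} \approx -2043.5$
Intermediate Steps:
$A = 28$ ($A = \left(-7\right) \left(-4\right) = 28$)
$q{\left(\sqrt{A - 16} \right)} - x = \sqrt{28 - 16} - 2047 = \sqrt{12} - 2047 = 2 \sqrt{3} - 2047 = -2047 + 2 \sqrt{3}$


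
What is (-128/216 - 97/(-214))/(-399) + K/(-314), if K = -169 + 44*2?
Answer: 6678284/25853661 ≈ 0.25831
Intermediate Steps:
K = -81 (K = -169 + 88 = -81)
(-128/216 - 97/(-214))/(-399) + K/(-314) = (-128/216 - 97/(-214))/(-399) - 81/(-314) = (-128*1/216 - 97*(-1/214))*(-1/399) - 81*(-1/314) = (-16/27 + 97/214)*(-1/399) + 81/314 = -805/5778*(-1/399) + 81/314 = 115/329346 + 81/314 = 6678284/25853661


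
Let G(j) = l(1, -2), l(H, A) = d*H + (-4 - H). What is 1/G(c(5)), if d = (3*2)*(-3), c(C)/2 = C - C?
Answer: -1/23 ≈ -0.043478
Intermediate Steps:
c(C) = 0 (c(C) = 2*(C - C) = 2*0 = 0)
d = -18 (d = 6*(-3) = -18)
l(H, A) = -4 - 19*H (l(H, A) = -18*H + (-4 - H) = -4 - 19*H)
G(j) = -23 (G(j) = -4 - 19*1 = -4 - 19 = -23)
1/G(c(5)) = 1/(-23) = -1/23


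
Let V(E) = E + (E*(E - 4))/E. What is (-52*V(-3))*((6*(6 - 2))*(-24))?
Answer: -299520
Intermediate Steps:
V(E) = -4 + 2*E (V(E) = E + (E*(-4 + E))/E = E + (-4 + E) = -4 + 2*E)
(-52*V(-3))*((6*(6 - 2))*(-24)) = (-52*(-4 + 2*(-3)))*((6*(6 - 2))*(-24)) = (-52*(-4 - 6))*((6*4)*(-24)) = (-52*(-10))*(24*(-24)) = 520*(-576) = -299520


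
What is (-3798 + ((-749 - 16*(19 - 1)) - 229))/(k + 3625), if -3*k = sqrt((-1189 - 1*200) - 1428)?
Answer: -9178500/6570469 - 2532*I*sqrt(313)/6570469 ≈ -1.3969 - 0.0068177*I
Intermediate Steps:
k = -I*sqrt(313) (k = -sqrt((-1189 - 1*200) - 1428)/3 = -sqrt((-1189 - 200) - 1428)/3 = -sqrt(-1389 - 1428)/3 = -I*sqrt(313) ≈ -17.692*I)
(-3798 + ((-749 - 16*(19 - 1)) - 229))/(k + 3625) = (-3798 + ((-749 - 16*(19 - 1)) - 229))/(-I*sqrt(313) + 3625) = (-3798 + ((-749 - 16*18) - 229))/(3625 - I*sqrt(313)) = (-3798 + ((-749 - 288) - 229))/(3625 - I*sqrt(313)) = (-3798 + (-1037 - 229))/(3625 - I*sqrt(313)) = (-3798 - 1266)/(3625 - I*sqrt(313)) = -5064/(3625 - I*sqrt(313))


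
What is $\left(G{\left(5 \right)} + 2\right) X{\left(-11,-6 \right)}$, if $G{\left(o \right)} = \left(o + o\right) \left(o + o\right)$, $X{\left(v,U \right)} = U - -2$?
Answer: $-408$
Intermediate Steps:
$X{\left(v,U \right)} = 2 + U$ ($X{\left(v,U \right)} = U + 2 = 2 + U$)
$G{\left(o \right)} = 4 o^{2}$ ($G{\left(o \right)} = 2 o 2 o = 4 o^{2}$)
$\left(G{\left(5 \right)} + 2\right) X{\left(-11,-6 \right)} = \left(4 \cdot 5^{2} + 2\right) \left(2 - 6\right) = \left(4 \cdot 25 + 2\right) \left(-4\right) = \left(100 + 2\right) \left(-4\right) = 102 \left(-4\right) = -408$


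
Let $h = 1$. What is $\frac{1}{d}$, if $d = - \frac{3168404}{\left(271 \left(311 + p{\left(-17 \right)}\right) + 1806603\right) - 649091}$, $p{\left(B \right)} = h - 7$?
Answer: $- \frac{1240167}{3168404} \approx -0.39142$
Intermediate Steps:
$p{\left(B \right)} = -6$ ($p{\left(B \right)} = 1 - 7 = -6$)
$d = - \frac{3168404}{1240167}$ ($d = - \frac{3168404}{\left(271 \left(311 - 6\right) + 1806603\right) - 649091} = - \frac{3168404}{\left(271 \cdot 305 + 1806603\right) - 649091} = - \frac{3168404}{\left(82655 + 1806603\right) - 649091} = - \frac{3168404}{1889258 - 649091} = - \frac{3168404}{1240167} \approx -2.5548$)
$\frac{1}{d} = \frac{1}{- \frac{3168404}{1240167}} = - \frac{1240167}{3168404}$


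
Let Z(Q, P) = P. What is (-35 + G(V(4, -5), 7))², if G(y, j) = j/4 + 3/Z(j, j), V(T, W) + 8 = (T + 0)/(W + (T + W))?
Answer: 844561/784 ≈ 1077.2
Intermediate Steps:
V(T, W) = -8 + T/(T + 2*W) (V(T, W) = -8 + (T + 0)/(W + (T + W)) = -8 + T/(T + 2*W))
G(y, j) = 3/j + j/4 (G(y, j) = j/4 + 3/j = 3/j + j/4)
(-35 + G(V(4, -5), 7))² = (-35 + (3/7 + (¼)*7))² = (-35 + (3*(⅐) + 7/4))² = (-35 + (3/7 + 7/4))² = (-35 + 61/28)² = (-919/28)² = 844561/784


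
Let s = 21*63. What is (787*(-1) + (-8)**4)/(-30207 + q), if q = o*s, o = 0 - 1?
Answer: -1103/10510 ≈ -0.10495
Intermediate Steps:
s = 1323
o = -1
q = -1323 (q = -1*1323 = -1323)
(787*(-1) + (-8)**4)/(-30207 + q) = (787*(-1) + (-8)**4)/(-30207 - 1323) = (-787 + 4096)/(-31530) = 3309*(-1/31530) = -1103/10510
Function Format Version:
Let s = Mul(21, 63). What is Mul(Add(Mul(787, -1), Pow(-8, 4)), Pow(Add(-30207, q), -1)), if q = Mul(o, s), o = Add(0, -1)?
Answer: Rational(-1103, 10510) ≈ -0.10495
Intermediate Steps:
s = 1323
o = -1
q = -1323 (q = Mul(-1, 1323) = -1323)
Mul(Add(Mul(787, -1), Pow(-8, 4)), Pow(Add(-30207, q), -1)) = Mul(Add(Mul(787, -1), Pow(-8, 4)), Pow(Add(-30207, -1323), -1)) = Mul(Add(-787, 4096), Pow(-31530, -1)) = Mul(3309, Rational(-1, 31530)) = Rational(-1103, 10510)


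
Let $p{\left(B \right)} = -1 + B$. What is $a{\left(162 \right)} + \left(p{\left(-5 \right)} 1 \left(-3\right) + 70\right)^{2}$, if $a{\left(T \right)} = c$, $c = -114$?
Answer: $7630$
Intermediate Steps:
$a{\left(T \right)} = -114$
$a{\left(162 \right)} + \left(p{\left(-5 \right)} 1 \left(-3\right) + 70\right)^{2} = -114 + \left(\left(-1 - 5\right) 1 \left(-3\right) + 70\right)^{2} = -114 + \left(\left(-6\right) 1 \left(-3\right) + 70\right)^{2} = -114 + \left(\left(-6\right) \left(-3\right) + 70\right)^{2} = -114 + \left(18 + 70\right)^{2} = -114 + 88^{2} = -114 + 7744 = 7630$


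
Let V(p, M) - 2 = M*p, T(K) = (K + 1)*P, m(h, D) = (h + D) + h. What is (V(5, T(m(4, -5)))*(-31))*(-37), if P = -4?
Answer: -89466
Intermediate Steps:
m(h, D) = D + 2*h (m(h, D) = (D + h) + h = D + 2*h)
T(K) = -4 - 4*K (T(K) = (K + 1)*(-4) = (1 + K)*(-4) = -4 - 4*K)
V(p, M) = 2 + M*p
(V(5, T(m(4, -5)))*(-31))*(-37) = ((2 + (-4 - 4*(-5 + 2*4))*5)*(-31))*(-37) = ((2 + (-4 - 4*(-5 + 8))*5)*(-31))*(-37) = ((2 + (-4 - 4*3)*5)*(-31))*(-37) = ((2 + (-4 - 12)*5)*(-31))*(-37) = ((2 - 16*5)*(-31))*(-37) = ((2 - 80)*(-31))*(-37) = -78*(-31)*(-37) = 2418*(-37) = -89466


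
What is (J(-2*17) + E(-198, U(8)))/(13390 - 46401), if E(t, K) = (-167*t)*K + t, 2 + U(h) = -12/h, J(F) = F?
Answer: 115963/33011 ≈ 3.5129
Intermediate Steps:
U(h) = -2 - 12/h
E(t, K) = t - 167*K*t (E(t, K) = -167*K*t + t = t - 167*K*t)
(J(-2*17) + E(-198, U(8)))/(13390 - 46401) = (-2*17 - 198*(1 - 167*(-2 - 12/8)))/(13390 - 46401) = (-34 - 198*(1 - 167*(-2 - 12*1/8)))/(-33011) = (-34 - 198*(1 - 167*(-2 - 3/2)))*(-1/33011) = (-34 - 198*(1 - 167*(-7/2)))*(-1/33011) = (-34 - 198*(1 + 1169/2))*(-1/33011) = (-34 - 198*1171/2)*(-1/33011) = (-34 - 115929)*(-1/33011) = -115963*(-1/33011) = 115963/33011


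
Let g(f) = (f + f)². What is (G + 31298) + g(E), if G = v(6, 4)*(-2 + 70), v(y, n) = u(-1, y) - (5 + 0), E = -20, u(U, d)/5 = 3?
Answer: 33578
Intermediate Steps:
u(U, d) = 15 (u(U, d) = 5*3 = 15)
v(y, n) = 10 (v(y, n) = 15 - (5 + 0) = 15 - 1*5 = 15 - 5 = 10)
g(f) = 4*f² (g(f) = (2*f)² = 4*f²)
G = 680 (G = 10*(-2 + 70) = 10*68 = 680)
(G + 31298) + g(E) = (680 + 31298) + 4*(-20)² = 31978 + 4*400 = 31978 + 1600 = 33578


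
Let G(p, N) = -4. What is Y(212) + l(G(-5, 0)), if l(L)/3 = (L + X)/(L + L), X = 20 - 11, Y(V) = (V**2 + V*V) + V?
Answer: 720785/8 ≈ 90098.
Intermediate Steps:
Y(V) = V + 2*V**2 (Y(V) = (V**2 + V**2) + V = 2*V**2 + V = V + 2*V**2)
X = 9
l(L) = 3*(9 + L)/(2*L) (l(L) = 3*((L + 9)/(L + L)) = 3*((9 + L)/((2*L))) = 3*((9 + L)*(1/(2*L))) = 3*((9 + L)/(2*L)) = 3*(9 + L)/(2*L))
Y(212) + l(G(-5, 0)) = 212*(1 + 2*212) + (3/2)*(9 - 4)/(-4) = 212*(1 + 424) + (3/2)*(-1/4)*5 = 212*425 - 15/8 = 90100 - 15/8 = 720785/8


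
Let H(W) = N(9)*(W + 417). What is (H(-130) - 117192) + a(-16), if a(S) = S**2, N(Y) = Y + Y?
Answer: -111770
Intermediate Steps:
N(Y) = 2*Y
H(W) = 7506 + 18*W (H(W) = (2*9)*(W + 417) = 18*(417 + W) = 7506 + 18*W)
(H(-130) - 117192) + a(-16) = ((7506 + 18*(-130)) - 117192) + (-16)**2 = ((7506 - 2340) - 117192) + 256 = (5166 - 117192) + 256 = -112026 + 256 = -111770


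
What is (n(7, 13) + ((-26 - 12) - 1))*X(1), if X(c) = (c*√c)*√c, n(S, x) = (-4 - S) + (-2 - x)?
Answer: -65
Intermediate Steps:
n(S, x) = -6 - S - x
X(c) = c² (X(c) = c^(3/2)*√c = c²)
(n(7, 13) + ((-26 - 12) - 1))*X(1) = ((-6 - 1*7 - 1*13) + ((-26 - 12) - 1))*1² = ((-6 - 7 - 13) + (-38 - 1))*1 = (-26 - 39)*1 = -65*1 = -65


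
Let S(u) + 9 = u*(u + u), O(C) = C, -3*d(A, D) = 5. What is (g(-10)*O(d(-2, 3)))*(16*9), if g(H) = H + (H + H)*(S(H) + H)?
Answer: 871200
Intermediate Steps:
d(A, D) = -5/3 (d(A, D) = -⅓*5 = -5/3)
S(u) = -9 + 2*u² (S(u) = -9 + u*(u + u) = -9 + u*(2*u) = -9 + 2*u²)
g(H) = H + 2*H*(-9 + H + 2*H²) (g(H) = H + (H + H)*((-9 + 2*H²) + H) = H + (2*H)*(-9 + H + 2*H²) = H + 2*H*(-9 + H + 2*H²))
(g(-10)*O(d(-2, 3)))*(16*9) = (-10*(-17 + 2*(-10) + 4*(-10)²)*(-5/3))*(16*9) = (-10*(-17 - 20 + 4*100)*(-5/3))*144 = (-10*(-17 - 20 + 400)*(-5/3))*144 = (-10*363*(-5/3))*144 = -3630*(-5/3)*144 = 6050*144 = 871200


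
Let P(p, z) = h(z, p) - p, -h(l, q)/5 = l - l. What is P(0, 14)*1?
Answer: 0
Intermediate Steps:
h(l, q) = 0 (h(l, q) = -5*(l - l) = -5*0 = 0)
P(p, z) = -p (P(p, z) = 0 - p = -p)
P(0, 14)*1 = -1*0*1 = 0*1 = 0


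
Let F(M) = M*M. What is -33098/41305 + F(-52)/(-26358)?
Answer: -492042902/544358595 ≈ -0.90389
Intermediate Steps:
F(M) = M²
-33098/41305 + F(-52)/(-26358) = -33098/41305 + (-52)²/(-26358) = -33098*1/41305 + 2704*(-1/26358) = -33098/41305 - 1352/13179 = -492042902/544358595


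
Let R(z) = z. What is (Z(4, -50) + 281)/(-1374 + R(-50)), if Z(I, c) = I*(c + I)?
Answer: -97/1424 ≈ -0.068118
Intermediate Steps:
Z(I, c) = I*(I + c)
(Z(4, -50) + 281)/(-1374 + R(-50)) = (4*(4 - 50) + 281)/(-1374 - 50) = (4*(-46) + 281)/(-1424) = (-184 + 281)*(-1/1424) = 97*(-1/1424) = -97/1424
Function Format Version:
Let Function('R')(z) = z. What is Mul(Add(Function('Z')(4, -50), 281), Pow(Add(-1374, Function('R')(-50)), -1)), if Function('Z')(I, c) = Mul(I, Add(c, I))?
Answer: Rational(-97, 1424) ≈ -0.068118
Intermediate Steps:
Function('Z')(I, c) = Mul(I, Add(I, c))
Mul(Add(Function('Z')(4, -50), 281), Pow(Add(-1374, Function('R')(-50)), -1)) = Mul(Add(Mul(4, Add(4, -50)), 281), Pow(Add(-1374, -50), -1)) = Mul(Add(Mul(4, -46), 281), Pow(-1424, -1)) = Mul(Add(-184, 281), Rational(-1, 1424)) = Mul(97, Rational(-1, 1424)) = Rational(-97, 1424)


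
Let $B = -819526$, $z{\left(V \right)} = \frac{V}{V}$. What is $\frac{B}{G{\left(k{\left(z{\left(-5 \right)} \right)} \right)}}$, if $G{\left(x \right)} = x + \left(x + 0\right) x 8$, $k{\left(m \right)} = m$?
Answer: $- \frac{819526}{9} \approx -91059.0$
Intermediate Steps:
$z{\left(V \right)} = 1$
$G{\left(x \right)} = x + 8 x^{2}$ ($G{\left(x \right)} = x + x x 8 = x + x^{2} \cdot 8 = x + 8 x^{2}$)
$\frac{B}{G{\left(k{\left(z{\left(-5 \right)} \right)} \right)}} = - \frac{819526}{1 \left(1 + 8 \cdot 1\right)} = - \frac{819526}{1 \left(1 + 8\right)} = - \frac{819526}{1 \cdot 9} = - \frac{819526}{9}$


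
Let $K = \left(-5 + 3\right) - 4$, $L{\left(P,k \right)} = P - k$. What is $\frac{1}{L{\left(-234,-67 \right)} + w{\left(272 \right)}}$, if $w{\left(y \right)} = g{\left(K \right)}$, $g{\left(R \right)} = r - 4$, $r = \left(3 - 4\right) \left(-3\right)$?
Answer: $- \frac{1}{168} \approx -0.0059524$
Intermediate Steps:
$r = 3$ ($r = \left(-1\right) \left(-3\right) = 3$)
$K = -6$ ($K = -2 - 4 = -6$)
$g{\left(R \right)} = -1$ ($g{\left(R \right)} = 3 - 4 = -1$)
$w{\left(y \right)} = -1$
$\frac{1}{L{\left(-234,-67 \right)} + w{\left(272 \right)}} = \frac{1}{\left(-234 - -67\right) - 1} = \frac{1}{\left(-234 + 67\right) - 1} = \frac{1}{-167 - 1} = \frac{1}{-168} = - \frac{1}{168}$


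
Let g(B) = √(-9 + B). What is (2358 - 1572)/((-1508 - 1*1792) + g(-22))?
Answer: -2593800/10890031 - 786*I*√31/10890031 ≈ -0.23818 - 0.00040186*I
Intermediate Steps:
(2358 - 1572)/((-1508 - 1*1792) + g(-22)) = (2358 - 1572)/((-1508 - 1*1792) + √(-9 - 22)) = 786/((-1508 - 1792) + √(-31)) = 786/(-3300 + I*√31)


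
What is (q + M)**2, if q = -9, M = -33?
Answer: 1764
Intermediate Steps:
(q + M)**2 = (-9 - 33)**2 = (-42)**2 = 1764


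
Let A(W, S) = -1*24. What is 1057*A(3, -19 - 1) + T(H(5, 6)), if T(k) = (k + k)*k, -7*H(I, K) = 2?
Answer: -1243024/49 ≈ -25368.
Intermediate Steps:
H(I, K) = -2/7 (H(I, K) = -⅐*2 = -2/7)
T(k) = 2*k² (T(k) = (2*k)*k = 2*k²)
A(W, S) = -24
1057*A(3, -19 - 1) + T(H(5, 6)) = 1057*(-24) + 2*(-2/7)² = -25368 + 2*(4/49) = -25368 + 8/49 = -1243024/49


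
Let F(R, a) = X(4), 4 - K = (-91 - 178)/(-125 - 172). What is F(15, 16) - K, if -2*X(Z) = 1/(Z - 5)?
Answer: -1541/594 ≈ -2.5943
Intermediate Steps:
X(Z) = -1/(2*(-5 + Z)) (X(Z) = -1/(2*(Z - 5)) = -1/(2*(-5 + Z)))
K = 919/297 (K = 4 - (-91 - 178)/(-125 - 172) = 4 - (-269)/(-297) = 4 - (-269)*(-1)/297 = 4 - 1*269/297 = 4 - 269/297 = 919/297 ≈ 3.0943)
F(R, a) = ½ (F(R, a) = -1/(-10 + 2*4) = -1/(-10 + 8) = -1/(-2) = -1*(-½) = ½)
F(15, 16) - K = ½ - 1*919/297 = ½ - 919/297 = -1541/594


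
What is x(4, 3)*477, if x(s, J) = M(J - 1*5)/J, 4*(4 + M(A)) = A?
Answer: -1431/2 ≈ -715.50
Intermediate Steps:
M(A) = -4 + A/4
x(s, J) = (-21/4 + J/4)/J (x(s, J) = (-4 + (J - 1*5)/4)/J = (-4 + (J - 5)/4)/J = (-4 + (-5 + J)/4)/J = (-4 + (-5/4 + J/4))/J = (-21/4 + J/4)/J)
x(4, 3)*477 = ((¼)*(-21 + 3)/3)*477 = ((¼)*(⅓)*(-18))*477 = -3/2*477 = -1431/2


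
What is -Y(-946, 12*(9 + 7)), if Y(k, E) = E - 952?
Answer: 760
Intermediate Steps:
Y(k, E) = -952 + E
-Y(-946, 12*(9 + 7)) = -(-952 + 12*(9 + 7)) = -(-952 + 12*16) = -(-952 + 192) = -1*(-760) = 760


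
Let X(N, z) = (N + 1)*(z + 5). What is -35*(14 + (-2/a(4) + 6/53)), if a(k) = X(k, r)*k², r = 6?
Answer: -2303469/4664 ≈ -493.88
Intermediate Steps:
X(N, z) = (1 + N)*(5 + z)
a(k) = k²*(11 + 11*k) (a(k) = (5 + 6 + 5*k + k*6)*k² = (5 + 6 + 5*k + 6*k)*k² = (11 + 11*k)*k² = k²*(11 + 11*k))
-35*(14 + (-2/a(4) + 6/53)) = -35*(14 + (-2*1/(176*(1 + 4)) + 6/53)) = -35*(14 + (-2/(11*16*5) + 6*(1/53))) = -35*(14 + (-2/880 + 6/53)) = -35*(14 + (-2*1/880 + 6/53)) = -35*(14 + (-1/440 + 6/53)) = -35*(14 + 2587/23320) = -35*329067/23320 = -2303469/4664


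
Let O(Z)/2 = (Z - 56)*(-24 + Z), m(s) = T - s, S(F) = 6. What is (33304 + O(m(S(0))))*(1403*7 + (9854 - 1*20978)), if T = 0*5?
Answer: -48242272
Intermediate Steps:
T = 0
m(s) = -s (m(s) = 0 - s = -s)
O(Z) = 2*(-56 + Z)*(-24 + Z) (O(Z) = 2*((Z - 56)*(-24 + Z)) = 2*((-56 + Z)*(-24 + Z)) = 2*(-56 + Z)*(-24 + Z))
(33304 + O(m(S(0))))*(1403*7 + (9854 - 1*20978)) = (33304 + (2688 - (-160)*6 + 2*(-1*6)**2))*(1403*7 + (9854 - 1*20978)) = (33304 + (2688 - 160*(-6) + 2*(-6)**2))*(9821 + (9854 - 20978)) = (33304 + (2688 + 960 + 2*36))*(9821 - 11124) = (33304 + (2688 + 960 + 72))*(-1303) = (33304 + 3720)*(-1303) = 37024*(-1303) = -48242272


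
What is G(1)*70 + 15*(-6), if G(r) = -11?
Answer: -860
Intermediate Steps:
G(1)*70 + 15*(-6) = -11*70 + 15*(-6) = -770 - 90 = -860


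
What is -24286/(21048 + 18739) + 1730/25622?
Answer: -276712191/509711257 ≈ -0.54288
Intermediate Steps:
-24286/(21048 + 18739) + 1730/25622 = -24286/39787 + 1730*(1/25622) = -24286*1/39787 + 865/12811 = -24286/39787 + 865/12811 = -276712191/509711257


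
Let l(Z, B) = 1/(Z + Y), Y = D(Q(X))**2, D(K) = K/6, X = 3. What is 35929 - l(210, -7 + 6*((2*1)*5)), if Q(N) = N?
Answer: 30216285/841 ≈ 35929.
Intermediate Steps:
D(K) = K/6 (D(K) = K*(1/6) = K/6)
Y = 1/4 (Y = ((1/6)*3)**2 = (1/2)**2 = 1/4 ≈ 0.25000)
l(Z, B) = 1/(1/4 + Z) (l(Z, B) = 1/(Z + 1/4) = 1/(1/4 + Z))
35929 - l(210, -7 + 6*((2*1)*5)) = 35929 - 4/(1 + 4*210) = 35929 - 4/(1 + 840) = 35929 - 4/841 = 30216285/841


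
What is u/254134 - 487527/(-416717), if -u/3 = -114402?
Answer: 133458480660/52950979039 ≈ 2.5204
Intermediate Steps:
u = 343206 (u = -3*(-114402) = 343206)
u/254134 - 487527/(-416717) = 343206/254134 - 487527/(-416717) = 343206*(1/254134) - 487527*(-1/416717) = 171603/127067 + 487527/416717 = 133458480660/52950979039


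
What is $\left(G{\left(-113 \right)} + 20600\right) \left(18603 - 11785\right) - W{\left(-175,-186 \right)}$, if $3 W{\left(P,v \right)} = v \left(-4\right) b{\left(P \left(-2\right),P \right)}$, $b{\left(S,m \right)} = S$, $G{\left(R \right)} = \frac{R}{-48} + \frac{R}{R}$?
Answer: $\frac{3369284849}{24} \approx 1.4039 \cdot 10^{8}$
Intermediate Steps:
$G{\left(R \right)} = 1 - \frac{R}{48}$ ($G{\left(R \right)} = R \left(- \frac{1}{48}\right) + 1 = - \frac{R}{48} + 1 = 1 - \frac{R}{48}$)
$W{\left(P,v \right)} = \frac{8 P v}{3}$ ($W{\left(P,v \right)} = \frac{v \left(-4\right) P \left(-2\right)}{3} = \frac{- 4 v \left(- 2 P\right)}{3} = \frac{8 P v}{3}$)
$\left(G{\left(-113 \right)} + 20600\right) \left(18603 - 11785\right) - W{\left(-175,-186 \right)} = \left(\left(1 - - \frac{113}{48}\right) + 20600\right) \left(18603 - 11785\right) - \frac{8}{3} \left(-175\right) \left(-186\right) = \left(\left(1 + \frac{113}{48}\right) + 20600\right) 6818 - 86800 = \left(\frac{161}{48} + 20600\right) 6818 - 86800 = \frac{988961}{48} \cdot 6818 - 86800 = \frac{3371368049}{24} - 86800 = \frac{3369284849}{24}$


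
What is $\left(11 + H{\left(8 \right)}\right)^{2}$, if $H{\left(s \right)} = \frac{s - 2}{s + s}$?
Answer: $\frac{8281}{64} \approx 129.39$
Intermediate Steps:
$H{\left(s \right)} = \frac{-2 + s}{2 s}$
$\left(11 + H{\left(8 \right)}\right)^{2} = \left(11 + \frac{-2 + 8}{2 \cdot 8}\right)^{2} = \left(11 + \frac{1}{2} \cdot \frac{1}{8} \cdot 6\right)^{2} = \left(11 + \frac{3}{8}\right)^{2} = \left(\frac{91}{8}\right)^{2} = \frac{8281}{64}$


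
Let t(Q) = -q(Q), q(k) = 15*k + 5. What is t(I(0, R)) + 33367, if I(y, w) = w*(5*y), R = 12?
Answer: 33362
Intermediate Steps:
I(y, w) = 5*w*y
q(k) = 5 + 15*k
t(Q) = -5 - 15*Q (t(Q) = -(5 + 15*Q) = -5 - 15*Q)
t(I(0, R)) + 33367 = (-5 - 75*12*0) + 33367 = (-5 - 15*0) + 33367 = (-5 + 0) + 33367 = -5 + 33367 = 33362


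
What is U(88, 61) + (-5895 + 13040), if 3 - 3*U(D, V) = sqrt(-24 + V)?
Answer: 7146 - sqrt(37)/3 ≈ 7144.0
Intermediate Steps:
U(D, V) = 1 - sqrt(-24 + V)/3
U(88, 61) + (-5895 + 13040) = (1 - sqrt(-24 + 61)/3) + (-5895 + 13040) = (1 - sqrt(37)/3) + 7145 = 7146 - sqrt(37)/3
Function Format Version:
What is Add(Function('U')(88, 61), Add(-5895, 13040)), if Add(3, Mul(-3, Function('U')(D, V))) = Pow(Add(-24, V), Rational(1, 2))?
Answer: Add(7146, Mul(Rational(-1, 3), Pow(37, Rational(1, 2)))) ≈ 7144.0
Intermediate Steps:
Function('U')(D, V) = Add(1, Mul(Rational(-1, 3), Pow(Add(-24, V), Rational(1, 2))))
Add(Function('U')(88, 61), Add(-5895, 13040)) = Add(Add(1, Mul(Rational(-1, 3), Pow(Add(-24, 61), Rational(1, 2)))), Add(-5895, 13040)) = Add(Add(1, Mul(Rational(-1, 3), Pow(37, Rational(1, 2)))), 7145) = Add(7146, Mul(Rational(-1, 3), Pow(37, Rational(1, 2))))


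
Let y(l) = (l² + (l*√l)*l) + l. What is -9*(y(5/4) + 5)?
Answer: -1125/16 - 225*√5/32 ≈ -86.035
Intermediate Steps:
y(l) = l + l² + l^(5/2) (y(l) = (l² + l^(3/2)*l) + l = (l² + l^(5/2)) + l = l + l² + l^(5/2))
-9*(y(5/4) + 5) = -9*((5/4 + (5/4)² + (5/4)^(5/2)) + 5) = -9*((5/4 + 25/16 + 25*√5/32) + 5) = -9*((45/16 + 25*√5/32) + 5) = -9*(125/16 + 25*√5/32) = -1125/16 - 225*√5/32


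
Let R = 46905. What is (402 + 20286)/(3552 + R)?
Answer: 6896/16819 ≈ 0.41001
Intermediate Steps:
(402 + 20286)/(3552 + R) = (402 + 20286)/(3552 + 46905) = 20688/50457 = 20688*(1/50457) = 6896/16819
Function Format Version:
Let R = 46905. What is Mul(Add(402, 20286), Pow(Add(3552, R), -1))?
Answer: Rational(6896, 16819) ≈ 0.41001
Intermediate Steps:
Mul(Add(402, 20286), Pow(Add(3552, R), -1)) = Mul(Add(402, 20286), Pow(Add(3552, 46905), -1)) = Mul(20688, Pow(50457, -1)) = Mul(20688, Rational(1, 50457)) = Rational(6896, 16819)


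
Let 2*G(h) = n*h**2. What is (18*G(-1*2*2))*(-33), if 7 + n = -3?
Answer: 47520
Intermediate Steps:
n = -10 (n = -7 - 3 = -10)
G(h) = -5*h**2 (G(h) = (-10*h**2)/2 = -5*h**2)
(18*G(-1*2*2))*(-33) = (18*(-5*(-1*2*2)**2))*(-33) = (18*(-5*(-2*2)**2))*(-33) = (18*(-5*(-4)**2))*(-33) = (18*(-5*16))*(-33) = (18*(-80))*(-33) = -1440*(-33) = 47520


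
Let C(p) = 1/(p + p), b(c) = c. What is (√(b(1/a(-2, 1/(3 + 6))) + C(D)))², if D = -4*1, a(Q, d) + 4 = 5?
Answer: 7/8 ≈ 0.87500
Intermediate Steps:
a(Q, d) = 1 (a(Q, d) = -4 + 5 = 1)
D = -4
C(p) = 1/(2*p)
(√(b(1/a(-2, 1/(3 + 6))) + C(D)))² = (√(1/1 + (½)/(-4)))² = (√(1 + (½)*(-¼)))² = (√(1 - ⅛))² = (√(7/8))² = (√14/4)² = 7/8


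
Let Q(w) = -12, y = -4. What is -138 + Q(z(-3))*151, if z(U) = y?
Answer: -1950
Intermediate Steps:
z(U) = -4
-138 + Q(z(-3))*151 = -138 - 12*151 = -138 - 1812 = -1950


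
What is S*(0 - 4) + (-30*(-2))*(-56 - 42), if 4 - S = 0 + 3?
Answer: -5884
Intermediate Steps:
S = 1 (S = 4 - (0 + 3) = 4 - 1*3 = 4 - 3 = 1)
S*(0 - 4) + (-30*(-2))*(-56 - 42) = 1*(0 - 4) + (-30*(-2))*(-56 - 42) = 1*(-4) + 60*(-98) = -4 - 5880 = -5884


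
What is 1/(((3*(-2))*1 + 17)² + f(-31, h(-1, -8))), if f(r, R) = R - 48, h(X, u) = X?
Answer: 1/72 ≈ 0.013889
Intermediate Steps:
f(r, R) = -48 + R
1/(((3*(-2))*1 + 17)² + f(-31, h(-1, -8))) = 1/(((3*(-2))*1 + 17)² + (-48 - 1)) = 1/((-6*1 + 17)² - 49) = 1/((-6 + 17)² - 49) = 1/(11² - 49) = 1/(121 - 49) = 1/72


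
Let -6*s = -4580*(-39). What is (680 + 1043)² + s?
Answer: 2938959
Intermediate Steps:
s = -29770 (s = -(-2290)*(-39)/3 = -⅙*178620 = -29770)
(680 + 1043)² + s = (680 + 1043)² - 29770 = 1723² - 29770 = 2968729 - 29770 = 2938959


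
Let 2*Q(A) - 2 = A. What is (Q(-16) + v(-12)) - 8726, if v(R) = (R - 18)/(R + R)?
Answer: -34927/4 ≈ -8731.8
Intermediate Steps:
Q(A) = 1 + A/2
v(R) = (-18 + R)/(2*R) (v(R) = (-18 + R)/((2*R)) = (-18 + R)*(1/(2*R)) = (-18 + R)/(2*R))
(Q(-16) + v(-12)) - 8726 = ((1 + (1/2)*(-16)) + (1/2)*(-18 - 12)/(-12)) - 8726 = ((1 - 8) + (1/2)*(-1/12)*(-30)) - 8726 = (-7 + 5/4) - 8726 = -23/4 - 8726 = -34927/4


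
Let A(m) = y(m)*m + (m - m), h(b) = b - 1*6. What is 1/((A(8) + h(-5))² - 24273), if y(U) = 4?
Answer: -1/23832 ≈ -4.1960e-5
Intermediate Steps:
h(b) = -6 + b (h(b) = b - 6 = -6 + b)
A(m) = 4*m (A(m) = 4*m + (m - m) = 4*m + 0 = 4*m)
1/((A(8) + h(-5))² - 24273) = 1/((4*8 + (-6 - 5))² - 24273) = 1/((32 - 11)² - 24273) = 1/(21² - 24273) = 1/(441 - 24273) = 1/(-23832) = -1/23832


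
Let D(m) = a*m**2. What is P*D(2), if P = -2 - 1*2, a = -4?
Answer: 64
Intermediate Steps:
P = -4 (P = -2 - 2 = -4)
D(m) = -4*m**2
P*D(2) = -(-16)*2**2 = -(-16)*4 = -4*(-16) = 64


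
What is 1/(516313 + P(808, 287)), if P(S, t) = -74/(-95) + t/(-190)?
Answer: 190/98099331 ≈ 1.9368e-6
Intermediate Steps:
P(S, t) = 74/95 - t/190 (P(S, t) = -74*(-1/95) + t*(-1/190) = 74/95 - t/190)
1/(516313 + P(808, 287)) = 1/(516313 + (74/95 - 1/190*287)) = 1/(516313 + (74/95 - 287/190)) = 1/(516313 - 139/190) = 1/(98099331/190) = 190/98099331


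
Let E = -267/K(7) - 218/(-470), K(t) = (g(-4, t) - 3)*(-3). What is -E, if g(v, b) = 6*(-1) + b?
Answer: 20697/470 ≈ 44.036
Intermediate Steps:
g(v, b) = -6 + b
K(t) = 27 - 3*t (K(t) = ((-6 + t) - 3)*(-3) = (-9 + t)*(-3) = 27 - 3*t)
E = -20697/470 (E = -267/(27 - 3*7) - 218/(-470) = -267/(27 - 21) - 218*(-1/470) = -267/6 + 109/235 = -267*⅙ + 109/235 = -89/2 + 109/235 = -20697/470 ≈ -44.036)
-E = -1*(-20697/470) = 20697/470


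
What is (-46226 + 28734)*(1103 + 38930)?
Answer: -700257236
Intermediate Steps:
(-46226 + 28734)*(1103 + 38930) = -17492*40033 = -700257236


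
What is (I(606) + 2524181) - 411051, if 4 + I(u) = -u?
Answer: 2112520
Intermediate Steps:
I(u) = -4 - u
(I(606) + 2524181) - 411051 = ((-4 - 1*606) + 2524181) - 411051 = ((-4 - 606) + 2524181) - 411051 = (-610 + 2524181) - 411051 = 2523571 - 411051 = 2112520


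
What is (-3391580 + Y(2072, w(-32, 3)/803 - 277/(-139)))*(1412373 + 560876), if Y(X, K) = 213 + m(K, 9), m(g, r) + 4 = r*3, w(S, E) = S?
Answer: -6691966156656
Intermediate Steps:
m(g, r) = -4 + 3*r (m(g, r) = -4 + r*3 = -4 + 3*r)
Y(X, K) = 236 (Y(X, K) = 213 + (-4 + 3*9) = 213 + (-4 + 27) = 213 + 23 = 236)
(-3391580 + Y(2072, w(-32, 3)/803 - 277/(-139)))*(1412373 + 560876) = (-3391580 + 236)*(1412373 + 560876) = -3391344*1973249 = -6691966156656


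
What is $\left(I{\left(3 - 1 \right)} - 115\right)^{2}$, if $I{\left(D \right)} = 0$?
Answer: $13225$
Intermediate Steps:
$\left(I{\left(3 - 1 \right)} - 115\right)^{2} = \left(0 - 115\right)^{2} = \left(-115\right)^{2} = 13225$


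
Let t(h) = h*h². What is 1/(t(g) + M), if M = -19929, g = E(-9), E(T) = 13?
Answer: -1/17732 ≈ -5.6395e-5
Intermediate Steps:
g = 13
t(h) = h³
1/(t(g) + M) = 1/(13³ - 19929) = 1/(2197 - 19929) = 1/(-17732) = -1/17732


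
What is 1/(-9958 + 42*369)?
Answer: 1/5540 ≈ 0.00018051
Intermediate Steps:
1/(-9958 + 42*369) = 1/(-9958 + 15498) = 1/5540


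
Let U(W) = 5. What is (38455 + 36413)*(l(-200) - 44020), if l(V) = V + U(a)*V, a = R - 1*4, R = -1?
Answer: -3385530960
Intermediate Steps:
a = -5 (a = -1 - 1*4 = -1 - 4 = -5)
l(V) = 6*V (l(V) = V + 5*V = 6*V)
(38455 + 36413)*(l(-200) - 44020) = (38455 + 36413)*(6*(-200) - 44020) = 74868*(-1200 - 44020) = 74868*(-45220) = -3385530960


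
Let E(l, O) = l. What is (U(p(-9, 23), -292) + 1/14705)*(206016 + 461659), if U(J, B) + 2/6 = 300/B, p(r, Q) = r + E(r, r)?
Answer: -34419596705/37887 ≈ -9.0848e+5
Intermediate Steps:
p(r, Q) = 2*r (p(r, Q) = r + r = 2*r)
U(J, B) = -1/3 + 300/B
(U(p(-9, 23), -292) + 1/14705)*(206016 + 461659) = ((1/3)*(900 - 1*(-292))/(-292) + 1/14705)*(206016 + 461659) = ((1/3)*(-1/292)*(900 + 292) + 1/14705)*667675 = ((1/3)*(-1/292)*1192 + 1/14705)*667675 = (-298/219 + 1/14705)*667675 = -4381871/3220395*667675 = -34419596705/37887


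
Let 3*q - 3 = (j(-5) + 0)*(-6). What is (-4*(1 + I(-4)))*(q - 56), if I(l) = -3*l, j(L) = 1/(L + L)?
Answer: 14248/5 ≈ 2849.6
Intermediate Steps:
j(L) = 1/(2*L)
q = 6/5 (q = 1 + (((½)/(-5) + 0)*(-6))/3 = 1 + (((½)*(-⅕) + 0)*(-6))/3 = 1 + ((-⅒ + 0)*(-6))/3 = 1 + (-⅒*(-6))/3 = 1 + (⅓)*(⅗) = 1 + ⅕ = 6/5 ≈ 1.2000)
(-4*(1 + I(-4)))*(q - 56) = (-4*(1 - 3*(-4)))*(6/5 - 56) = -4*(1 + 12)*(-274/5) = -4*13*(-274/5) = -52*(-274/5) = 14248/5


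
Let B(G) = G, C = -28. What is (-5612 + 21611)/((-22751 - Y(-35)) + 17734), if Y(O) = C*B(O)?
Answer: -5333/1999 ≈ -2.6678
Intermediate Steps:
Y(O) = -28*O
(-5612 + 21611)/((-22751 - Y(-35)) + 17734) = (-5612 + 21611)/((-22751 - (-28)*(-35)) + 17734) = 15999/((-22751 - 1*980) + 17734) = 15999/((-22751 - 980) + 17734) = 15999/(-23731 + 17734) = 15999/(-5997) = 15999*(-1/5997) = -5333/1999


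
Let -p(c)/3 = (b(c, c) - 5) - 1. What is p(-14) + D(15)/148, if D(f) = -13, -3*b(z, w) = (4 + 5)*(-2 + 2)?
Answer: 2651/148 ≈ 17.912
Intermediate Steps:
b(z, w) = 0 (b(z, w) = -(4 + 5)*(-2 + 2)/3 = -3*0 = -⅓*0 = 0)
p(c) = 18 (p(c) = -3*((0 - 5) - 1) = -3*(-5 - 1) = -3*(-6) = 18)
p(-14) + D(15)/148 = 18 - 13/148 = 2651/148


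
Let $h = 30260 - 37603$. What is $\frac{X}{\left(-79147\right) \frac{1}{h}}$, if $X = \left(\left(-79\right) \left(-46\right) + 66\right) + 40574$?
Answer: $\frac{325103982}{79147} \approx 4107.6$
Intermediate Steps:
$h = -7343$
$X = 44274$ ($X = \left(3634 + 66\right) + 40574 = 3700 + 40574 = 44274$)
$\frac{X}{\left(-79147\right) \frac{1}{h}} = \frac{44274}{\left(-79147\right) \frac{1}{-7343}} = \frac{44274}{\left(-79147\right) \left(- \frac{1}{7343}\right)} = \frac{44274}{\frac{79147}{7343}} = 44274 \cdot \frac{7343}{79147} = \frac{325103982}{79147}$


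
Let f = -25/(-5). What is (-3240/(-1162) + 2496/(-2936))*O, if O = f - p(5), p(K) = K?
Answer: 0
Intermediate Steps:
f = 5 (f = -25*(-1)/5 = -5*(-1) = 5)
O = 0 (O = 5 - 1*5 = 5 - 5 = 0)
(-3240/(-1162) + 2496/(-2936))*O = (-3240/(-1162) + 2496/(-2936))*0 = (-3240*(-1/1162) + 2496*(-1/2936))*0 = (1620/581 - 312/367)*0 = (413268/213227)*0 = 0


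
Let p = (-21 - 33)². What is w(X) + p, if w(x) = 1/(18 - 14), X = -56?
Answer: 11665/4 ≈ 2916.3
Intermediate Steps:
p = 2916 (p = (-54)² = 2916)
w(x) = ¼ (w(x) = 1/4 = ¼)
w(X) + p = ¼ + 2916 = 11665/4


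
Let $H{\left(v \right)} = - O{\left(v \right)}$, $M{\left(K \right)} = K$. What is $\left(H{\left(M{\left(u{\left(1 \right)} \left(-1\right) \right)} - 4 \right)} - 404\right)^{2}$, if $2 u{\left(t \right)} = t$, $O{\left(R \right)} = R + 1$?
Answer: $\frac{641601}{4} \approx 1.604 \cdot 10^{5}$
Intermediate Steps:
$O{\left(R \right)} = 1 + R$
$u{\left(t \right)} = \frac{t}{2}$
$H{\left(v \right)} = -1 - v$ ($H{\left(v \right)} = - (1 + v) = -1 - v$)
$\left(H{\left(M{\left(u{\left(1 \right)} \left(-1\right) \right)} - 4 \right)} - 404\right)^{2} = \left(\left(-1 - \left(\frac{1}{2} \cdot 1 \left(-1\right) - 4\right)\right) - 404\right)^{2} = \left(\left(-1 - \left(\frac{1}{2} \left(-1\right) - 4\right)\right) - 404\right)^{2} = \left(\left(-1 - \left(- \frac{1}{2} - 4\right)\right) - 404\right)^{2} = \left(\left(-1 - - \frac{9}{2}\right) - 404\right)^{2} = \left(\left(-1 + \frac{9}{2}\right) - 404\right)^{2} = \left(\frac{7}{2} - 404\right)^{2} = \left(- \frac{801}{2}\right)^{2} = \frac{641601}{4}$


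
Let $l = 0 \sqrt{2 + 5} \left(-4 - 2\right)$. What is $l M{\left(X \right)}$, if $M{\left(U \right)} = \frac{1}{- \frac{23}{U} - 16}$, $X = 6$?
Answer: $0$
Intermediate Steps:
$M{\left(U \right)} = \frac{1}{-16 - \frac{23}{U}}$
$l = 0$ ($l = 0 \sqrt{7} \left(-6\right) = 0 \left(- 6 \sqrt{7}\right) = 0$)
$l M{\left(X \right)} = 0 \left(\left(-1\right) 6 \frac{1}{23 + 16 \cdot 6}\right) = 0 \left(\left(-1\right) 6 \frac{1}{23 + 96}\right) = 0 \left(\left(-1\right) 6 \cdot \frac{1}{119}\right) = 0 \left(- \frac{6}{119}\right) = 0$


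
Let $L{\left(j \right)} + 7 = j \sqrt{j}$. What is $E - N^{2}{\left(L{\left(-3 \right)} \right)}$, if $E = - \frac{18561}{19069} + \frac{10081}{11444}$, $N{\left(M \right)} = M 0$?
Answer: $- \frac{20177495}{218225636} \approx -0.092462$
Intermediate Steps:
$L{\left(j \right)} = -7 + j^{\frac{3}{2}}$ ($L{\left(j \right)} = -7 + j \sqrt{j} = -7 + j^{\frac{3}{2}}$)
$N{\left(M \right)} = 0$
$E = - \frac{20177495}{218225636}$ ($E = \left(-18561\right) \frac{1}{19069} + 10081 \cdot \frac{1}{11444} = - \frac{18561}{19069} + \frac{10081}{11444} = - \frac{20177495}{218225636} \approx -0.092462$)
$E - N^{2}{\left(L{\left(-3 \right)} \right)} = - \frac{20177495}{218225636} - 0^{2} = - \frac{20177495}{218225636} - 0 = - \frac{20177495}{218225636} + 0 = - \frac{20177495}{218225636}$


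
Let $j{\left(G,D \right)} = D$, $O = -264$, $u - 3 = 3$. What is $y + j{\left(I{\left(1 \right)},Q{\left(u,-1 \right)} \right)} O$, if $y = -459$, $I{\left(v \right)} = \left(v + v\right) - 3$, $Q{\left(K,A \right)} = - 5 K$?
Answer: $7461$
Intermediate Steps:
$u = 6$ ($u = 3 + 3 = 6$)
$I{\left(v \right)} = -3 + 2 v$ ($I{\left(v \right)} = 2 v - 3 = -3 + 2 v$)
$y + j{\left(I{\left(1 \right)},Q{\left(u,-1 \right)} \right)} O = -459 + \left(-5\right) 6 \left(-264\right) = -459 - -7920 = -459 + 7920 = 7461$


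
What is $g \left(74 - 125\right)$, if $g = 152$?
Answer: $-7752$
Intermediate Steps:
$g \left(74 - 125\right) = 152 \left(74 - 125\right) = 152 \left(-51\right) = -7752$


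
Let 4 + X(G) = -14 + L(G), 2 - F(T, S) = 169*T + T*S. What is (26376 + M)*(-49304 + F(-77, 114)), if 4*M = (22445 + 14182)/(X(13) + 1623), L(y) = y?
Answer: -4697285885589/6472 ≈ -7.2579e+8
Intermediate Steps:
F(T, S) = 2 - 169*T - S*T (F(T, S) = 2 - (169*T + T*S) = 2 - (169*T + S*T) = 2 + (-169*T - S*T) = 2 - 169*T - S*T)
X(G) = -18 + G (X(G) = -4 + (-14 + G) = -18 + G)
M = 36627/6472 (M = ((22445 + 14182)/((-18 + 13) + 1623))/4 = (36627/(-5 + 1623))/4 = (36627/1618)/4 = (36627*(1/1618))/4 = (¼)*(36627/1618) = 36627/6472 ≈ 5.6593)
(26376 + M)*(-49304 + F(-77, 114)) = (26376 + 36627/6472)*(-49304 + (2 - 169*(-77) - 1*114*(-77))) = 170742099*(-49304 + (2 + 13013 + 8778))/6472 = 170742099*(-49304 + 21793)/6472 = (170742099/6472)*(-27511) = -4697285885589/6472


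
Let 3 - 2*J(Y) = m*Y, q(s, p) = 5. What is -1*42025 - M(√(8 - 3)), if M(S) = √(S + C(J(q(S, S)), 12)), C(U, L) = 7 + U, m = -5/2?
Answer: -42025 - √(59 + 4*√5)/2 ≈ -42029.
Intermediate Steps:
m = -5/2 (m = -5*½ = -5/2 ≈ -2.5000)
J(Y) = 3/2 + 5*Y/4 (J(Y) = 3/2 - (-5)*Y/4 = 3/2 + 5*Y/4)
M(S) = √(59/4 + S) (M(S) = √(S + (7 + (3/2 + (5/4)*5))) = √(S + (7 + (3/2 + 25/4))) = √(S + (7 + 31/4)) = √(S + 59/4) = √(59/4 + S))
-1*42025 - M(√(8 - 3)) = -1*42025 - √(59 + 4*√(8 - 3))/2 = -42025 - √(59 + 4*√5)/2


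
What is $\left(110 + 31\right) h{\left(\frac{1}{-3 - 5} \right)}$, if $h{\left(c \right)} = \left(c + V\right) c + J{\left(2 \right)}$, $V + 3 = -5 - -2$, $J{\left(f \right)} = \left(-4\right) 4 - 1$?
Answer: $- \frac{146499}{64} \approx -2289.0$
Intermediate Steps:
$J{\left(f \right)} = -17$ ($J{\left(f \right)} = -16 - 1 = -17$)
$V = -6$ ($V = -3 - 3 = -6$)
$h{\left(c \right)} = -17 + c \left(-6 + c\right)$ ($h{\left(c \right)} = \left(c - 6\right) c - 17 = \left(-6 + c\right) c - 17 = c \left(-6 + c\right) - 17 = -17 + c \left(-6 + c\right)$)
$\left(110 + 31\right) h{\left(\frac{1}{-3 - 5} \right)} = \left(110 + 31\right) \left(-17 + \left(\frac{1}{-3 - 5}\right)^{2} - \frac{6}{-3 - 5}\right) = 141 \left(-17 + \left(\frac{1}{-8}\right)^{2} - \frac{6}{-8}\right) = 141 \left(-17 + \left(- \frac{1}{8}\right)^{2} - - \frac{3}{4}\right) = 141 \left(-17 + \frac{1}{64} + \frac{3}{4}\right) = 141 \left(- \frac{1039}{64}\right) = - \frac{146499}{64}$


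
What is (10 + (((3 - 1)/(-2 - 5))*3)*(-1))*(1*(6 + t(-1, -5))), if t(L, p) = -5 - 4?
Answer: -228/7 ≈ -32.571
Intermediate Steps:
t(L, p) = -9
(10 + (((3 - 1)/(-2 - 5))*3)*(-1))*(1*(6 + t(-1, -5))) = (10 + (((3 - 1)/(-2 - 5))*3)*(-1))*(1*(6 - 9)) = (10 + ((2/(-7))*3)*(-1))*(1*(-3)) = (10 + ((2*(-1/7))*3)*(-1))*(-3) = (10 - 2/7*3*(-1))*(-3) = (10 - 6/7*(-1))*(-3) = (10 + 6/7)*(-3) = (76/7)*(-3) = -228/7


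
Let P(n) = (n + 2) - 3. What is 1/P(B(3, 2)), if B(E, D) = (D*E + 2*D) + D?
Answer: 1/11 ≈ 0.090909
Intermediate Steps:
B(E, D) = 3*D + D*E (B(E, D) = (2*D + D*E) + D = 3*D + D*E)
P(n) = -1 + n (P(n) = (2 + n) - 3 = -1 + n)
1/P(B(3, 2)) = 1/(-1 + 2*(3 + 3)) = 1/(-1 + 2*6) = 1/(-1 + 12) = 1/11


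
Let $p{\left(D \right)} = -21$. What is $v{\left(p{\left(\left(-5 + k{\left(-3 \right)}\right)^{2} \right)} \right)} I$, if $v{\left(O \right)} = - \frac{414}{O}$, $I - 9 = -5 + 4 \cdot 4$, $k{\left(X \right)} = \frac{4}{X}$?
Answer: $\frac{2760}{7} \approx 394.29$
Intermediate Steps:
$I = 20$ ($I = 9 + \left(-5 + 4 \cdot 4\right) = 9 + \left(-5 + 16\right) = 9 + 11 = 20$)
$v{\left(p{\left(\left(-5 + k{\left(-3 \right)}\right)^{2} \right)} \right)} I = - \frac{414}{-21} \cdot 20 = \left(-414\right) \left(- \frac{1}{21}\right) 20 = \frac{138}{7} \cdot 20 = \frac{2760}{7}$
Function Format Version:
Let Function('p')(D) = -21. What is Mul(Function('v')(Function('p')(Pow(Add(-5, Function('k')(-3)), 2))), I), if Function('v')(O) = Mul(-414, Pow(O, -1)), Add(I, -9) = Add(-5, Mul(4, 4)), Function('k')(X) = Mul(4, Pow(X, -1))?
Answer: Rational(2760, 7) ≈ 394.29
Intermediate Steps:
I = 20 (I = Add(9, Add(-5, Mul(4, 4))) = Add(9, Add(-5, 16)) = Add(9, 11) = 20)
Mul(Function('v')(Function('p')(Pow(Add(-5, Function('k')(-3)), 2))), I) = Mul(Mul(-414, Pow(-21, -1)), 20) = Mul(Mul(-414, Rational(-1, 21)), 20) = Mul(Rational(138, 7), 20) = Rational(2760, 7)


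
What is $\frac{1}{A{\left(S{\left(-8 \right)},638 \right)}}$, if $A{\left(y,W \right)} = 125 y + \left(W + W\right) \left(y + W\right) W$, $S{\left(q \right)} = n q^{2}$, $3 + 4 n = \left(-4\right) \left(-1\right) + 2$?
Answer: $\frac{1}{558470368} \approx 1.7906 \cdot 10^{-9}$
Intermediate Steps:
$n = \frac{3}{4}$ ($n = - \frac{3}{4} + \frac{\left(-4\right) \left(-1\right) + 2}{4} = - \frac{3}{4} + \frac{4 + 2}{4} = - \frac{3}{4} + \frac{1}{4} \cdot 6 = - \frac{3}{4} + \frac{3}{2} = \frac{3}{4} \approx 0.75$)
$S{\left(q \right)} = \frac{3 q^{2}}{4}$
$A{\left(y,W \right)} = 125 y + 2 W^{2} \left(W + y\right)$ ($A{\left(y,W \right)} = 125 y + 2 W \left(W + y\right) W = 125 y + 2 W^{2} \left(W + y\right)$)
$\frac{1}{A{\left(S{\left(-8 \right)},638 \right)}} = \frac{1}{2 \cdot 638^{3} + 125 \frac{3 \left(-8\right)^{2}}{4} + 2 \frac{3 \left(-8\right)^{2}}{4} \cdot 638^{2}} = \frac{1}{2 \cdot 259694072 + 125 \cdot \frac{3}{4} \cdot 64 + 2 \cdot \frac{3}{4} \cdot 64 \cdot 407044} = \frac{1}{519388144 + 125 \cdot 48 + 2 \cdot 48 \cdot 407044} = \frac{1}{519388144 + 6000 + 39076224} = \frac{1}{558470368}$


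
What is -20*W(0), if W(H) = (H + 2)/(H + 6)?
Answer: -20/3 ≈ -6.6667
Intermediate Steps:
W(H) = (2 + H)/(6 + H)
-20*W(0) = -20*(2 + 0)/(6 + 0) = -20*2/6 = -10*2/3 = -20*⅓ = -20/3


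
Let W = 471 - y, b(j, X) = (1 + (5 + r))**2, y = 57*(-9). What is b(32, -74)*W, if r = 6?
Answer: 141696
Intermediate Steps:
y = -513
b(j, X) = 144 (b(j, X) = (1 + (5 + 6))**2 = (1 + 11)**2 = 12**2 = 144)
W = 984 (W = 471 - 1*(-513) = 471 + 513 = 984)
b(32, -74)*W = 144*984 = 141696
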